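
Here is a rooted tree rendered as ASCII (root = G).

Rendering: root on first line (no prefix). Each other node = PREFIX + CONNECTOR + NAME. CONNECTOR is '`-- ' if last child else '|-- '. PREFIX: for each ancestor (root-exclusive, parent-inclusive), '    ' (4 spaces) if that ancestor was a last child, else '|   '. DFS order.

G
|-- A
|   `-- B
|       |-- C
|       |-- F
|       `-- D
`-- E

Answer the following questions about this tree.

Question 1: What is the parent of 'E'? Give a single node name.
Answer: G

Derivation:
Scan adjacency: E appears as child of G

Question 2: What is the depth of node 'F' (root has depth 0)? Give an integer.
Answer: 3

Derivation:
Path from root to F: G -> A -> B -> F
Depth = number of edges = 3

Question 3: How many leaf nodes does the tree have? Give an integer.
Leaves (nodes with no children): C, D, E, F

Answer: 4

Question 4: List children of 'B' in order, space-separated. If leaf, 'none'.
Answer: C F D

Derivation:
Node B's children (from adjacency): C, F, D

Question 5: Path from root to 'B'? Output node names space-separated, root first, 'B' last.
Walk down from root: G -> A -> B

Answer: G A B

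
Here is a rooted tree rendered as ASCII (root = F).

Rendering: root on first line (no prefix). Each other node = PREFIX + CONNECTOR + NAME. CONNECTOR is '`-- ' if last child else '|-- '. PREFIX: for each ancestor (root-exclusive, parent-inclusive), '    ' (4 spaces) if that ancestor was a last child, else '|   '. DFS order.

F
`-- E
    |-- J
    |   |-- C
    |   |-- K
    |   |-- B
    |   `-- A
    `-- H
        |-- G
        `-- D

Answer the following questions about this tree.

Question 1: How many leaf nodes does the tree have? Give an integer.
Answer: 6

Derivation:
Leaves (nodes with no children): A, B, C, D, G, K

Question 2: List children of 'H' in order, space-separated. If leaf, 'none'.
Answer: G D

Derivation:
Node H's children (from adjacency): G, D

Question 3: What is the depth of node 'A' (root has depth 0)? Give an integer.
Path from root to A: F -> E -> J -> A
Depth = number of edges = 3

Answer: 3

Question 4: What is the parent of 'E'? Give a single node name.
Answer: F

Derivation:
Scan adjacency: E appears as child of F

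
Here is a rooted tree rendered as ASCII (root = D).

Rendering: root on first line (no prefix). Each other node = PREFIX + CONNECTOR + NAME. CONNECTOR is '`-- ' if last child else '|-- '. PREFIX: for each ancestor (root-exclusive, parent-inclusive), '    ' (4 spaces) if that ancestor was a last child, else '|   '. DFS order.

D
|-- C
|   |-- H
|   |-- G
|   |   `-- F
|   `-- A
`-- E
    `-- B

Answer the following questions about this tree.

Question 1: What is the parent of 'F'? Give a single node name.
Scan adjacency: F appears as child of G

Answer: G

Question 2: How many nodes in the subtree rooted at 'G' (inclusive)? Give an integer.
Subtree rooted at G contains: F, G
Count = 2

Answer: 2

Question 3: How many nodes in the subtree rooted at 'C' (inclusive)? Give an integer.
Answer: 5

Derivation:
Subtree rooted at C contains: A, C, F, G, H
Count = 5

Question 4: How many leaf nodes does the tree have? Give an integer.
Answer: 4

Derivation:
Leaves (nodes with no children): A, B, F, H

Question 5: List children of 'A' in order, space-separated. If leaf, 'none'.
Answer: none

Derivation:
Node A's children (from adjacency): (leaf)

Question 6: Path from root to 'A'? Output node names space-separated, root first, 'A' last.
Answer: D C A

Derivation:
Walk down from root: D -> C -> A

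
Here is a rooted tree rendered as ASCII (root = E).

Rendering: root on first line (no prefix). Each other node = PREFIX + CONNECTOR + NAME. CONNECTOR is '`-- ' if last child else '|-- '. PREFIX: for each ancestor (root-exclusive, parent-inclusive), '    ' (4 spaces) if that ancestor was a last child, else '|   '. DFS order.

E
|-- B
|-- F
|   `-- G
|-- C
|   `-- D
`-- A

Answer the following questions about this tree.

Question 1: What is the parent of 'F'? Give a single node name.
Answer: E

Derivation:
Scan adjacency: F appears as child of E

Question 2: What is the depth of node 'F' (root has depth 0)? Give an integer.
Path from root to F: E -> F
Depth = number of edges = 1

Answer: 1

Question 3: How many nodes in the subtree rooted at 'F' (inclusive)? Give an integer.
Answer: 2

Derivation:
Subtree rooted at F contains: F, G
Count = 2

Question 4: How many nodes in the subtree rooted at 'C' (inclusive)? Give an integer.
Answer: 2

Derivation:
Subtree rooted at C contains: C, D
Count = 2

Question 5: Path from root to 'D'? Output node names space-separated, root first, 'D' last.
Answer: E C D

Derivation:
Walk down from root: E -> C -> D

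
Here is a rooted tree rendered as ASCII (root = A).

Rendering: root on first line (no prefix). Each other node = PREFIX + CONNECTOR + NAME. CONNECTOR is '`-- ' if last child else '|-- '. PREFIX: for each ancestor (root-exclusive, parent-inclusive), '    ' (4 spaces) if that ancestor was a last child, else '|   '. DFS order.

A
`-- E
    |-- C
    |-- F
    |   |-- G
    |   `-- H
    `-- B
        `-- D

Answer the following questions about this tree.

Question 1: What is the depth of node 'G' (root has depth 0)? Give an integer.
Answer: 3

Derivation:
Path from root to G: A -> E -> F -> G
Depth = number of edges = 3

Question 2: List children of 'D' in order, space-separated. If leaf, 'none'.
Answer: none

Derivation:
Node D's children (from adjacency): (leaf)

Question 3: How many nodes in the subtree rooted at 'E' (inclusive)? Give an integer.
Subtree rooted at E contains: B, C, D, E, F, G, H
Count = 7

Answer: 7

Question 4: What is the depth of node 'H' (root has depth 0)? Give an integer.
Answer: 3

Derivation:
Path from root to H: A -> E -> F -> H
Depth = number of edges = 3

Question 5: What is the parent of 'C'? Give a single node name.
Scan adjacency: C appears as child of E

Answer: E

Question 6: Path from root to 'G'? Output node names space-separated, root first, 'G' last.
Answer: A E F G

Derivation:
Walk down from root: A -> E -> F -> G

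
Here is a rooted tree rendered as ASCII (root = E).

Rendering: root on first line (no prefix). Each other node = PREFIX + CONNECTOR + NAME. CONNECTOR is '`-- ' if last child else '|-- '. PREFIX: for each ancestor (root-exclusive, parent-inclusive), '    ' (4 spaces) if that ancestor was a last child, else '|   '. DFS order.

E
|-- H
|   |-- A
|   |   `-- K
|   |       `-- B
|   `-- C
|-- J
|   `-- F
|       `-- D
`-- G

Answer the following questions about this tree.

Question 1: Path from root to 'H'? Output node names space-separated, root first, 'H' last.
Answer: E H

Derivation:
Walk down from root: E -> H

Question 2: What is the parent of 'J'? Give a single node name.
Answer: E

Derivation:
Scan adjacency: J appears as child of E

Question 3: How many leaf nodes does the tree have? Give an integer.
Answer: 4

Derivation:
Leaves (nodes with no children): B, C, D, G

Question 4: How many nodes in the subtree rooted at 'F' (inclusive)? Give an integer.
Answer: 2

Derivation:
Subtree rooted at F contains: D, F
Count = 2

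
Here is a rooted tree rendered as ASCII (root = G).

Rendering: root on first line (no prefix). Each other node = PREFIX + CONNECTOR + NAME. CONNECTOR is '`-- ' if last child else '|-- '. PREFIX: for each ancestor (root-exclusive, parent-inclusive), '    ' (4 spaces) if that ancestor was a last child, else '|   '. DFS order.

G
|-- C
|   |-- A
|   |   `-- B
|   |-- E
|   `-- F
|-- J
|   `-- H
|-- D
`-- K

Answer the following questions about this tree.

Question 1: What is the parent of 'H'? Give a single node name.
Answer: J

Derivation:
Scan adjacency: H appears as child of J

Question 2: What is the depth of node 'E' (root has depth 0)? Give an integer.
Path from root to E: G -> C -> E
Depth = number of edges = 2

Answer: 2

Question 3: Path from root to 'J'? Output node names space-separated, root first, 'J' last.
Walk down from root: G -> J

Answer: G J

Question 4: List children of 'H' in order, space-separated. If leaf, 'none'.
Answer: none

Derivation:
Node H's children (from adjacency): (leaf)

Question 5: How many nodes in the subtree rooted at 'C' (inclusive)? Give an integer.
Subtree rooted at C contains: A, B, C, E, F
Count = 5

Answer: 5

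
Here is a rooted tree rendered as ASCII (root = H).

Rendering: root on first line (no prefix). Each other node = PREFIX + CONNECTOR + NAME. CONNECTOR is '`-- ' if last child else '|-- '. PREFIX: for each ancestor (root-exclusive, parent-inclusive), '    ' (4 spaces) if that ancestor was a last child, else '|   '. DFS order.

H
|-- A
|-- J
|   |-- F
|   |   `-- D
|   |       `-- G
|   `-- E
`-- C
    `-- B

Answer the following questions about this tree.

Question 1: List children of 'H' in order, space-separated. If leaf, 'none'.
Answer: A J C

Derivation:
Node H's children (from adjacency): A, J, C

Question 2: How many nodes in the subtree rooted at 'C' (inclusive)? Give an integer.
Subtree rooted at C contains: B, C
Count = 2

Answer: 2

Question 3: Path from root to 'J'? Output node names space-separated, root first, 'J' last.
Answer: H J

Derivation:
Walk down from root: H -> J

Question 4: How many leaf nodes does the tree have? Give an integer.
Answer: 4

Derivation:
Leaves (nodes with no children): A, B, E, G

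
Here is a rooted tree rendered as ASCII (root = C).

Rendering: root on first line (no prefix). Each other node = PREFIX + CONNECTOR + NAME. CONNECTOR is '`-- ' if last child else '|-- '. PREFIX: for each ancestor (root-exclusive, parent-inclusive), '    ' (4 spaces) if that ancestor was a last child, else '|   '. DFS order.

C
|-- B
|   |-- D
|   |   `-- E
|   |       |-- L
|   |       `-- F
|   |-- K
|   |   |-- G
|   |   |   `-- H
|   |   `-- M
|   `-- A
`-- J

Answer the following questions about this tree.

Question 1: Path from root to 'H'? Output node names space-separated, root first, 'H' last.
Walk down from root: C -> B -> K -> G -> H

Answer: C B K G H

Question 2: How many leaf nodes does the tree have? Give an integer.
Answer: 6

Derivation:
Leaves (nodes with no children): A, F, H, J, L, M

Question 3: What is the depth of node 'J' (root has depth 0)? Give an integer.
Path from root to J: C -> J
Depth = number of edges = 1

Answer: 1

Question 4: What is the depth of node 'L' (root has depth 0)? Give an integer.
Answer: 4

Derivation:
Path from root to L: C -> B -> D -> E -> L
Depth = number of edges = 4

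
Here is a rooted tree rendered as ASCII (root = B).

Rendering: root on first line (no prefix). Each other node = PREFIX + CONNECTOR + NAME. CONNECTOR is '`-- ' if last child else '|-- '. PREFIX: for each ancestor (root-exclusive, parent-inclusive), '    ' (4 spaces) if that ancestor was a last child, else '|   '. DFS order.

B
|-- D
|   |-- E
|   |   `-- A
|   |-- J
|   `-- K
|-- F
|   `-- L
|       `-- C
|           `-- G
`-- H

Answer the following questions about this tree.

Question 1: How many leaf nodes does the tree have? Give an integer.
Leaves (nodes with no children): A, G, H, J, K

Answer: 5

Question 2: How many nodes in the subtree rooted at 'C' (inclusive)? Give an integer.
Subtree rooted at C contains: C, G
Count = 2

Answer: 2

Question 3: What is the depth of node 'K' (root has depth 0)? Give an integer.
Path from root to K: B -> D -> K
Depth = number of edges = 2

Answer: 2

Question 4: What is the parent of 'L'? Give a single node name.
Answer: F

Derivation:
Scan adjacency: L appears as child of F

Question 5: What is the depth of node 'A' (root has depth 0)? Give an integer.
Answer: 3

Derivation:
Path from root to A: B -> D -> E -> A
Depth = number of edges = 3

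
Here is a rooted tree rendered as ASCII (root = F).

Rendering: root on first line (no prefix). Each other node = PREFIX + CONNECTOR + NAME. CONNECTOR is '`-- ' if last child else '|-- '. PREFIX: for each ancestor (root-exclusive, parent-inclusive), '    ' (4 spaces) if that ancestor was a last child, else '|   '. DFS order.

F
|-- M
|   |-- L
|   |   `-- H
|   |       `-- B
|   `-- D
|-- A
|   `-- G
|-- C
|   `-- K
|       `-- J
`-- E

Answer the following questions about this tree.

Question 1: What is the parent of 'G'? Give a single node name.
Scan adjacency: G appears as child of A

Answer: A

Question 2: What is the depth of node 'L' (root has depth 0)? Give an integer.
Path from root to L: F -> M -> L
Depth = number of edges = 2

Answer: 2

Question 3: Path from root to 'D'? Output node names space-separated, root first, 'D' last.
Walk down from root: F -> M -> D

Answer: F M D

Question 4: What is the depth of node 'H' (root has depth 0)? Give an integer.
Answer: 3

Derivation:
Path from root to H: F -> M -> L -> H
Depth = number of edges = 3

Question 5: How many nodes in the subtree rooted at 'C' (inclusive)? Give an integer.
Subtree rooted at C contains: C, J, K
Count = 3

Answer: 3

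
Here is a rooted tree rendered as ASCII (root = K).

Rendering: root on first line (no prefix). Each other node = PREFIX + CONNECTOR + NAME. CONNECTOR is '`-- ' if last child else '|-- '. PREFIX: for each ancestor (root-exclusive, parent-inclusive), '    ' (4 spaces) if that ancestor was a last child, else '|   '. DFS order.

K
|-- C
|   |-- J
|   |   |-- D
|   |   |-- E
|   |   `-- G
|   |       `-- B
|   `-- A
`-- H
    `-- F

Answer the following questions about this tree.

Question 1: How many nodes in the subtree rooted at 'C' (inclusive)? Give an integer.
Answer: 7

Derivation:
Subtree rooted at C contains: A, B, C, D, E, G, J
Count = 7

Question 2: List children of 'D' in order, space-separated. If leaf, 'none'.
Answer: none

Derivation:
Node D's children (from adjacency): (leaf)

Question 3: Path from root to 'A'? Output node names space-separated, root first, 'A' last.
Walk down from root: K -> C -> A

Answer: K C A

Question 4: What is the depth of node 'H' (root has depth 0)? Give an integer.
Path from root to H: K -> H
Depth = number of edges = 1

Answer: 1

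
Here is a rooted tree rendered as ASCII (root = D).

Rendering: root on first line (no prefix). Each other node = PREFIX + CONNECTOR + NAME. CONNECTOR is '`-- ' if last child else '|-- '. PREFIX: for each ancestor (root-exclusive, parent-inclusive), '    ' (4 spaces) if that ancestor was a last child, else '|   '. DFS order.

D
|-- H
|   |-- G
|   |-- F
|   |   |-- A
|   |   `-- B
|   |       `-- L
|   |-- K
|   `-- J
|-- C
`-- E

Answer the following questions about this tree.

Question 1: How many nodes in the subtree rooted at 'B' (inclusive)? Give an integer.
Subtree rooted at B contains: B, L
Count = 2

Answer: 2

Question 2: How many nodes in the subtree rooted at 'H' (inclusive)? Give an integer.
Answer: 8

Derivation:
Subtree rooted at H contains: A, B, F, G, H, J, K, L
Count = 8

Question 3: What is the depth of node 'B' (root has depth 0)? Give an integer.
Answer: 3

Derivation:
Path from root to B: D -> H -> F -> B
Depth = number of edges = 3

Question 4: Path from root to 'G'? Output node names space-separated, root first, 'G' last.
Answer: D H G

Derivation:
Walk down from root: D -> H -> G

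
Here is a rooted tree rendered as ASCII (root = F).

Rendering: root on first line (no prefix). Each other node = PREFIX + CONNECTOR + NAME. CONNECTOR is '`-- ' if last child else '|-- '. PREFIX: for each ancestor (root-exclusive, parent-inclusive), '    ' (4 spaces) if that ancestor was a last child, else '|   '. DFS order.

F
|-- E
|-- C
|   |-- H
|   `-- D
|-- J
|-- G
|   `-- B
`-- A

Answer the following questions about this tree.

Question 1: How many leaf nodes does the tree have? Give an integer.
Leaves (nodes with no children): A, B, D, E, H, J

Answer: 6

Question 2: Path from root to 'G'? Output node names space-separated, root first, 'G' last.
Answer: F G

Derivation:
Walk down from root: F -> G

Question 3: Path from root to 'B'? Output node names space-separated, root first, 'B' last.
Answer: F G B

Derivation:
Walk down from root: F -> G -> B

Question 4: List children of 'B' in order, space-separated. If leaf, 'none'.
Node B's children (from adjacency): (leaf)

Answer: none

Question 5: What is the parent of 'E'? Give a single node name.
Scan adjacency: E appears as child of F

Answer: F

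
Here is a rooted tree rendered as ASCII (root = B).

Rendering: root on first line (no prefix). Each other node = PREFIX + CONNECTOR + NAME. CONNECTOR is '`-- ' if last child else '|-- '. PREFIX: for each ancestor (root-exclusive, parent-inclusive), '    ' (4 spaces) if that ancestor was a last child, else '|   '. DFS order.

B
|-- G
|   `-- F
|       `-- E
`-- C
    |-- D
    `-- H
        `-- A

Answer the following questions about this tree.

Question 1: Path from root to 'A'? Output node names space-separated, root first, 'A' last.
Answer: B C H A

Derivation:
Walk down from root: B -> C -> H -> A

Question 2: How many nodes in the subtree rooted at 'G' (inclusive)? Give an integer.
Answer: 3

Derivation:
Subtree rooted at G contains: E, F, G
Count = 3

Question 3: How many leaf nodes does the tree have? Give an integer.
Leaves (nodes with no children): A, D, E

Answer: 3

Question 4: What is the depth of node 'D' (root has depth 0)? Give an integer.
Answer: 2

Derivation:
Path from root to D: B -> C -> D
Depth = number of edges = 2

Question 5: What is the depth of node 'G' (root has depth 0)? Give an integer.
Answer: 1

Derivation:
Path from root to G: B -> G
Depth = number of edges = 1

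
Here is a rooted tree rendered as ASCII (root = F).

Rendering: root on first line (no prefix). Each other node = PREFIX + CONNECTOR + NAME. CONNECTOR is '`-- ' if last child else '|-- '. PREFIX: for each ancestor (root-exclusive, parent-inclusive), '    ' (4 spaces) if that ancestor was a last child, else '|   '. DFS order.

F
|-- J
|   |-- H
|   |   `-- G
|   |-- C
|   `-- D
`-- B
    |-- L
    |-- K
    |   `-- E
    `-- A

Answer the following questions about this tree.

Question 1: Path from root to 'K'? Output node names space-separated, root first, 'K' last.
Answer: F B K

Derivation:
Walk down from root: F -> B -> K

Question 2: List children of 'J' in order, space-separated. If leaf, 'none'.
Answer: H C D

Derivation:
Node J's children (from adjacency): H, C, D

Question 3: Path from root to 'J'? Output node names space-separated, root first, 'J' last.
Walk down from root: F -> J

Answer: F J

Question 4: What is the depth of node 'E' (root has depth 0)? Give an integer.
Path from root to E: F -> B -> K -> E
Depth = number of edges = 3

Answer: 3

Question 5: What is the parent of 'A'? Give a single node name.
Answer: B

Derivation:
Scan adjacency: A appears as child of B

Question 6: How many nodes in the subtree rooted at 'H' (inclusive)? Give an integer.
Answer: 2

Derivation:
Subtree rooted at H contains: G, H
Count = 2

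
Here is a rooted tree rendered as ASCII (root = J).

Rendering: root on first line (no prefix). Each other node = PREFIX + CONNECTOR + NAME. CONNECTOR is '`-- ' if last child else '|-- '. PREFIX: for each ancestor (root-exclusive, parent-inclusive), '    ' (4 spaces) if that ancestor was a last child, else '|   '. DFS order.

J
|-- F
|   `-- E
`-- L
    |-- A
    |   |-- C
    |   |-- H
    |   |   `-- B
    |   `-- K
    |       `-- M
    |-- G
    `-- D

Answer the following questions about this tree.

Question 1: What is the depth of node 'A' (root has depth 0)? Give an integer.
Path from root to A: J -> L -> A
Depth = number of edges = 2

Answer: 2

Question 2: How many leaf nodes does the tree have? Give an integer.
Leaves (nodes with no children): B, C, D, E, G, M

Answer: 6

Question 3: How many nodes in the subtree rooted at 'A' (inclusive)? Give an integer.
Answer: 6

Derivation:
Subtree rooted at A contains: A, B, C, H, K, M
Count = 6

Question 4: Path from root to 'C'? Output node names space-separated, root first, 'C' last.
Walk down from root: J -> L -> A -> C

Answer: J L A C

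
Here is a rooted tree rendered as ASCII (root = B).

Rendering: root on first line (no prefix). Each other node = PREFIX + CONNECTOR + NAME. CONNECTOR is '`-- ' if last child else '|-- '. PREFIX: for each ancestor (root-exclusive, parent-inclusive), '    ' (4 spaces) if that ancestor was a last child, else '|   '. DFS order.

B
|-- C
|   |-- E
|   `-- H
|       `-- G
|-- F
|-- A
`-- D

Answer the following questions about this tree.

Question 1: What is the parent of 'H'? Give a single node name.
Scan adjacency: H appears as child of C

Answer: C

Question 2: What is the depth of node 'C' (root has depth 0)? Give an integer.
Answer: 1

Derivation:
Path from root to C: B -> C
Depth = number of edges = 1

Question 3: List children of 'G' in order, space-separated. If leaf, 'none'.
Answer: none

Derivation:
Node G's children (from adjacency): (leaf)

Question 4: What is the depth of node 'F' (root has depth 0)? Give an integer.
Path from root to F: B -> F
Depth = number of edges = 1

Answer: 1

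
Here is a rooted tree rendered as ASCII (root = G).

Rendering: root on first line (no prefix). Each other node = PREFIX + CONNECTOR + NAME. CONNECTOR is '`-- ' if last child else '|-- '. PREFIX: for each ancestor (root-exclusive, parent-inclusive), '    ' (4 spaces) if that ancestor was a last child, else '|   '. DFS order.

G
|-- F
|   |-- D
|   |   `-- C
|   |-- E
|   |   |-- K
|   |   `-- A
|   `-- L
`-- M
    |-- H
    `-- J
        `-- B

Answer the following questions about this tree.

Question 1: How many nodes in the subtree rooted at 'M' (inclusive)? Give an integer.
Subtree rooted at M contains: B, H, J, M
Count = 4

Answer: 4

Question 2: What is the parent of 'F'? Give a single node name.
Scan adjacency: F appears as child of G

Answer: G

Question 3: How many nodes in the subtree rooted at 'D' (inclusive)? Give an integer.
Subtree rooted at D contains: C, D
Count = 2

Answer: 2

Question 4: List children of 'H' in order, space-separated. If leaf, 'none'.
Answer: none

Derivation:
Node H's children (from adjacency): (leaf)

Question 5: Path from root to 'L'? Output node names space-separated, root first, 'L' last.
Answer: G F L

Derivation:
Walk down from root: G -> F -> L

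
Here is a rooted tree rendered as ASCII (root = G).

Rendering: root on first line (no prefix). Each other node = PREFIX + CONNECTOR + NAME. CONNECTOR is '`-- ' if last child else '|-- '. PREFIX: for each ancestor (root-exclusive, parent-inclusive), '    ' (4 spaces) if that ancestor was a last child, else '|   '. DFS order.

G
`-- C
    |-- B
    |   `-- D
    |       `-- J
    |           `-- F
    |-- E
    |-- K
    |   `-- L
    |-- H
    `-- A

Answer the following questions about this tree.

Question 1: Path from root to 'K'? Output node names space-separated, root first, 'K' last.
Answer: G C K

Derivation:
Walk down from root: G -> C -> K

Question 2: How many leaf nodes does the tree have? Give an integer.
Answer: 5

Derivation:
Leaves (nodes with no children): A, E, F, H, L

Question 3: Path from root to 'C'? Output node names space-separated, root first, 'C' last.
Answer: G C

Derivation:
Walk down from root: G -> C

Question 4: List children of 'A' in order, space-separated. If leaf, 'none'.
Answer: none

Derivation:
Node A's children (from adjacency): (leaf)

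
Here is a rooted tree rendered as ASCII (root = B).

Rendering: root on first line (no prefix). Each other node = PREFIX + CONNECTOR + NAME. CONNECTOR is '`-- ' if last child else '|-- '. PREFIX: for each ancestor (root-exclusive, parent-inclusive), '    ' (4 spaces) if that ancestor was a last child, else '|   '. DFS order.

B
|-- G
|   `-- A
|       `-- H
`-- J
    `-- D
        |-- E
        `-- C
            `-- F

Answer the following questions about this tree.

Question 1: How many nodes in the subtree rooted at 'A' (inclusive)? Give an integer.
Subtree rooted at A contains: A, H
Count = 2

Answer: 2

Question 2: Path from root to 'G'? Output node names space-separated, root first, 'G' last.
Answer: B G

Derivation:
Walk down from root: B -> G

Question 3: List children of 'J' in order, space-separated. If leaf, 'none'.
Answer: D

Derivation:
Node J's children (from adjacency): D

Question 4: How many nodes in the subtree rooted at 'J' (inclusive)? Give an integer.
Subtree rooted at J contains: C, D, E, F, J
Count = 5

Answer: 5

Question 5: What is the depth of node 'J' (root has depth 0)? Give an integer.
Answer: 1

Derivation:
Path from root to J: B -> J
Depth = number of edges = 1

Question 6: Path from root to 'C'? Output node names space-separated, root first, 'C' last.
Walk down from root: B -> J -> D -> C

Answer: B J D C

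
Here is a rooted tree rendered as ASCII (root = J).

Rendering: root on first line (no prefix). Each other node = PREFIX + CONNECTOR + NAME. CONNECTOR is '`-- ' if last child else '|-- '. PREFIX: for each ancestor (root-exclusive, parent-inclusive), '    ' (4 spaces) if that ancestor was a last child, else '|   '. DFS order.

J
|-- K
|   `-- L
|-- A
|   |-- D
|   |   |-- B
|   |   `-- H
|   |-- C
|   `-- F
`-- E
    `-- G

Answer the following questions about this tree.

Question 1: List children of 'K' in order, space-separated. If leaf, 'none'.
Answer: L

Derivation:
Node K's children (from adjacency): L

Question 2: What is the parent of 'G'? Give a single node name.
Answer: E

Derivation:
Scan adjacency: G appears as child of E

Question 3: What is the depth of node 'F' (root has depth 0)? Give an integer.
Answer: 2

Derivation:
Path from root to F: J -> A -> F
Depth = number of edges = 2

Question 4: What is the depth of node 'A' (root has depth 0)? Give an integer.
Path from root to A: J -> A
Depth = number of edges = 1

Answer: 1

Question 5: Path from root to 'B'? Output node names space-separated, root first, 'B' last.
Answer: J A D B

Derivation:
Walk down from root: J -> A -> D -> B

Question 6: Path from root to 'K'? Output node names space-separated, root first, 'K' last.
Answer: J K

Derivation:
Walk down from root: J -> K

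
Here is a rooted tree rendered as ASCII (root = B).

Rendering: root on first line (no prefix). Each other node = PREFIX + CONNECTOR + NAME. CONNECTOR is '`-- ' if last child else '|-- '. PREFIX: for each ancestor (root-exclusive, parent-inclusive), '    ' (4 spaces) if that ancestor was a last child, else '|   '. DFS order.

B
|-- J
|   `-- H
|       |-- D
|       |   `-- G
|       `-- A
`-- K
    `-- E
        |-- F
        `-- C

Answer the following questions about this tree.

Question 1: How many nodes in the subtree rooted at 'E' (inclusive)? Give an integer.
Answer: 3

Derivation:
Subtree rooted at E contains: C, E, F
Count = 3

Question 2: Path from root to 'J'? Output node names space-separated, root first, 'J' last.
Answer: B J

Derivation:
Walk down from root: B -> J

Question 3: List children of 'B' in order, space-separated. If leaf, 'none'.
Node B's children (from adjacency): J, K

Answer: J K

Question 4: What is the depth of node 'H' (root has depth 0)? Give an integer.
Answer: 2

Derivation:
Path from root to H: B -> J -> H
Depth = number of edges = 2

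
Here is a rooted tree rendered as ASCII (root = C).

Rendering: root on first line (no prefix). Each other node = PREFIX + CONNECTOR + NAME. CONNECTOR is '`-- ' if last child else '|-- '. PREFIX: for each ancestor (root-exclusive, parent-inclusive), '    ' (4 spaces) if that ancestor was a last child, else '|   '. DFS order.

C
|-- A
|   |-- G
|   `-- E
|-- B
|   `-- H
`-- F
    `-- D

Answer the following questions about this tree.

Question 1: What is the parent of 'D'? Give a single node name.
Answer: F

Derivation:
Scan adjacency: D appears as child of F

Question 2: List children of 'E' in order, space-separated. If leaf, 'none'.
Node E's children (from adjacency): (leaf)

Answer: none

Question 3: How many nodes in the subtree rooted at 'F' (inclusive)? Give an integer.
Answer: 2

Derivation:
Subtree rooted at F contains: D, F
Count = 2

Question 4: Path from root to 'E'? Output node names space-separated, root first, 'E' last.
Walk down from root: C -> A -> E

Answer: C A E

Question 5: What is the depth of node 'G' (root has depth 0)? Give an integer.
Answer: 2

Derivation:
Path from root to G: C -> A -> G
Depth = number of edges = 2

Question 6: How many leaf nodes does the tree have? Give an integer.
Answer: 4

Derivation:
Leaves (nodes with no children): D, E, G, H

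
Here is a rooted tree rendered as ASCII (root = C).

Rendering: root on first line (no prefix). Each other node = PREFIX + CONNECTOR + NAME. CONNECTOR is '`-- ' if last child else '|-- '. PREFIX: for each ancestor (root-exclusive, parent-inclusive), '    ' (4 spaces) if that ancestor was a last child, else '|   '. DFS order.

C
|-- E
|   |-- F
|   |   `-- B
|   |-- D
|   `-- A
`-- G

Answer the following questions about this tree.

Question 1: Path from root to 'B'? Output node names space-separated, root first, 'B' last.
Walk down from root: C -> E -> F -> B

Answer: C E F B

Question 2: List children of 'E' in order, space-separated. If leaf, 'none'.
Answer: F D A

Derivation:
Node E's children (from adjacency): F, D, A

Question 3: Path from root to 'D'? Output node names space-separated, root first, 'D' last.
Walk down from root: C -> E -> D

Answer: C E D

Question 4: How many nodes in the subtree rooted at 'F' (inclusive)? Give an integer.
Answer: 2

Derivation:
Subtree rooted at F contains: B, F
Count = 2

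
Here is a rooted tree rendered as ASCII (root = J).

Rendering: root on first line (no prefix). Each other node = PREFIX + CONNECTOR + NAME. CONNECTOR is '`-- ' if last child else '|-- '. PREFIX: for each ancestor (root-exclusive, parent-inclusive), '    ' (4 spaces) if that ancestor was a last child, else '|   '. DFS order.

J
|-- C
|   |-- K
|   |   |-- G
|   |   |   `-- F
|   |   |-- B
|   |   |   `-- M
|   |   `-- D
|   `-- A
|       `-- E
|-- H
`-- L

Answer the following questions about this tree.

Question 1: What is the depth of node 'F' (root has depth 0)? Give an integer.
Answer: 4

Derivation:
Path from root to F: J -> C -> K -> G -> F
Depth = number of edges = 4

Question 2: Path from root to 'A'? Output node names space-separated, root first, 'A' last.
Walk down from root: J -> C -> A

Answer: J C A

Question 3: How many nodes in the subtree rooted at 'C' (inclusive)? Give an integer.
Subtree rooted at C contains: A, B, C, D, E, F, G, K, M
Count = 9

Answer: 9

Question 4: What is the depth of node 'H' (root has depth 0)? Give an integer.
Answer: 1

Derivation:
Path from root to H: J -> H
Depth = number of edges = 1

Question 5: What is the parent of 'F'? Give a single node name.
Scan adjacency: F appears as child of G

Answer: G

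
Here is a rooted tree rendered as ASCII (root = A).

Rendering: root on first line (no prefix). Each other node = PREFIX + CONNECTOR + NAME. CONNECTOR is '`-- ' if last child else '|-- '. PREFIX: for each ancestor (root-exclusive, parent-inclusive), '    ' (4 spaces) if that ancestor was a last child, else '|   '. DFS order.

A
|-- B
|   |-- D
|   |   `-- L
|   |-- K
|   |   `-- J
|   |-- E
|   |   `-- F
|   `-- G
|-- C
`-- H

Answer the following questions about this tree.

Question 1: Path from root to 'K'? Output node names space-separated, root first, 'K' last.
Answer: A B K

Derivation:
Walk down from root: A -> B -> K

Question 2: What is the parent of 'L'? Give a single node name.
Scan adjacency: L appears as child of D

Answer: D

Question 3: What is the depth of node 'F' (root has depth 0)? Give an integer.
Answer: 3

Derivation:
Path from root to F: A -> B -> E -> F
Depth = number of edges = 3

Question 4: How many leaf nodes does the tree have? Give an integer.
Leaves (nodes with no children): C, F, G, H, J, L

Answer: 6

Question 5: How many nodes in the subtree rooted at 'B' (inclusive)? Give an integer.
Answer: 8

Derivation:
Subtree rooted at B contains: B, D, E, F, G, J, K, L
Count = 8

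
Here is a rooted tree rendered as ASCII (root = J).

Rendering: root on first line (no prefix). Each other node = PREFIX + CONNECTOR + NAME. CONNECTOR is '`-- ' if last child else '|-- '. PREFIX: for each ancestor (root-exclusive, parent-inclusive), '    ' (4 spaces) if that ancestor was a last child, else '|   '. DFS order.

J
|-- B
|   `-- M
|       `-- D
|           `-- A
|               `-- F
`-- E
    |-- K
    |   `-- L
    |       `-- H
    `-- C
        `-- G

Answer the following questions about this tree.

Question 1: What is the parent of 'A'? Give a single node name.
Scan adjacency: A appears as child of D

Answer: D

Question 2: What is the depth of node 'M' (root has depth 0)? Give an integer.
Path from root to M: J -> B -> M
Depth = number of edges = 2

Answer: 2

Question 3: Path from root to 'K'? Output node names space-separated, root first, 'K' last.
Answer: J E K

Derivation:
Walk down from root: J -> E -> K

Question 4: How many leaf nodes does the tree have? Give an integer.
Answer: 3

Derivation:
Leaves (nodes with no children): F, G, H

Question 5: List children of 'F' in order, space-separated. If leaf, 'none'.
Node F's children (from adjacency): (leaf)

Answer: none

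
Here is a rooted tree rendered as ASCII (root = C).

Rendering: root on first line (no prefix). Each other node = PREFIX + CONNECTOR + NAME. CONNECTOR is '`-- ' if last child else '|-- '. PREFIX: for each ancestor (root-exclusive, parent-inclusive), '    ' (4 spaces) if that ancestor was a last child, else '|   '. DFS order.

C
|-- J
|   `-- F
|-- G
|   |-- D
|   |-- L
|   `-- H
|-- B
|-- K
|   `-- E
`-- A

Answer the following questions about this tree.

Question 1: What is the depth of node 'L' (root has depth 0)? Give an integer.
Path from root to L: C -> G -> L
Depth = number of edges = 2

Answer: 2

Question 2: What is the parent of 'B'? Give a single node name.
Scan adjacency: B appears as child of C

Answer: C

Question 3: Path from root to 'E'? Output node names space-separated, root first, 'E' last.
Walk down from root: C -> K -> E

Answer: C K E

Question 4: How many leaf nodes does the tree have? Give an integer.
Leaves (nodes with no children): A, B, D, E, F, H, L

Answer: 7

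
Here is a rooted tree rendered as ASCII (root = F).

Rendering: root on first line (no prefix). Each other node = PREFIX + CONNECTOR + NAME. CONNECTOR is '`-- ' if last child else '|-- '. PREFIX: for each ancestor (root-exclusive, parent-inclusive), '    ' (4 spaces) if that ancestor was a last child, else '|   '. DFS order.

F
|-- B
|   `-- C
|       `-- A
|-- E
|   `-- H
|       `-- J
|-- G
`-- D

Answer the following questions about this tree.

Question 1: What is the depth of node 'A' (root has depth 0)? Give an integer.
Path from root to A: F -> B -> C -> A
Depth = number of edges = 3

Answer: 3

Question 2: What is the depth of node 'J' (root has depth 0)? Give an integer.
Path from root to J: F -> E -> H -> J
Depth = number of edges = 3

Answer: 3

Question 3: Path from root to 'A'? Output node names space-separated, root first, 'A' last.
Answer: F B C A

Derivation:
Walk down from root: F -> B -> C -> A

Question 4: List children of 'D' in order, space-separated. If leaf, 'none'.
Node D's children (from adjacency): (leaf)

Answer: none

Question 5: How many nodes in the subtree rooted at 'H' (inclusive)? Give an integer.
Answer: 2

Derivation:
Subtree rooted at H contains: H, J
Count = 2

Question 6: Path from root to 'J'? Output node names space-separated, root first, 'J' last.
Answer: F E H J

Derivation:
Walk down from root: F -> E -> H -> J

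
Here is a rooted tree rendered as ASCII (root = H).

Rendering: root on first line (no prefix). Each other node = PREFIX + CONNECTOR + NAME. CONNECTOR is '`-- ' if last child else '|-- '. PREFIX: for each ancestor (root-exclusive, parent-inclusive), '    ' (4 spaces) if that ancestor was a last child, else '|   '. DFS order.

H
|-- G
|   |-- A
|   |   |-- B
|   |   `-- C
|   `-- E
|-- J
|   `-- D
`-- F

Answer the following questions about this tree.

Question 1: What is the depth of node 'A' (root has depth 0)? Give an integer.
Answer: 2

Derivation:
Path from root to A: H -> G -> A
Depth = number of edges = 2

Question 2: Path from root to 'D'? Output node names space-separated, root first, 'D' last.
Walk down from root: H -> J -> D

Answer: H J D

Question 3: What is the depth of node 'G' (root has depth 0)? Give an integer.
Answer: 1

Derivation:
Path from root to G: H -> G
Depth = number of edges = 1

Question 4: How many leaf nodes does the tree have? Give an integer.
Leaves (nodes with no children): B, C, D, E, F

Answer: 5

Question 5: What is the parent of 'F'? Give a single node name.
Answer: H

Derivation:
Scan adjacency: F appears as child of H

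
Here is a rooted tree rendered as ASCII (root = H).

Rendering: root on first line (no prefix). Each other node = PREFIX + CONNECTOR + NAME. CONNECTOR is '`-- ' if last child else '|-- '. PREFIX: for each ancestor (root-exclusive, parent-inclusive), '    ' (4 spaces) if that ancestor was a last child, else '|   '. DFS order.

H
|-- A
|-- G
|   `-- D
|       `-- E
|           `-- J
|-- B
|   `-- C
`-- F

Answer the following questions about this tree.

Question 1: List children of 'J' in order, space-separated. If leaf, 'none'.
Node J's children (from adjacency): (leaf)

Answer: none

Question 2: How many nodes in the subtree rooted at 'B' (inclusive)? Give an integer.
Answer: 2

Derivation:
Subtree rooted at B contains: B, C
Count = 2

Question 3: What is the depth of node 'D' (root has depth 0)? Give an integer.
Answer: 2

Derivation:
Path from root to D: H -> G -> D
Depth = number of edges = 2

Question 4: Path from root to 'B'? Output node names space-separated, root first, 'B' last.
Answer: H B

Derivation:
Walk down from root: H -> B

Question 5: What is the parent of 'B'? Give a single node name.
Scan adjacency: B appears as child of H

Answer: H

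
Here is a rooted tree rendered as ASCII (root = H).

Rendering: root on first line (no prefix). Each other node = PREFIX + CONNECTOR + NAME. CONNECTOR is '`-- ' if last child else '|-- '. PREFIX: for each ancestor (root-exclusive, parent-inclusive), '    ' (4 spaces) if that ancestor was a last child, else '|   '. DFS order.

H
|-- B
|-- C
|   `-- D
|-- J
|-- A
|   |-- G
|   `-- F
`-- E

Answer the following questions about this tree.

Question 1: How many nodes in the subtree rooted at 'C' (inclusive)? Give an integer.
Answer: 2

Derivation:
Subtree rooted at C contains: C, D
Count = 2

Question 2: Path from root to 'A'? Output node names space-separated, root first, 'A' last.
Answer: H A

Derivation:
Walk down from root: H -> A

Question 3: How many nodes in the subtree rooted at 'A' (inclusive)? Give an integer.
Subtree rooted at A contains: A, F, G
Count = 3

Answer: 3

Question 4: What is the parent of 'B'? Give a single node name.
Answer: H

Derivation:
Scan adjacency: B appears as child of H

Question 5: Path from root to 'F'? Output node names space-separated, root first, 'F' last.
Walk down from root: H -> A -> F

Answer: H A F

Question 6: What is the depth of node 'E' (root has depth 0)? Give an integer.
Answer: 1

Derivation:
Path from root to E: H -> E
Depth = number of edges = 1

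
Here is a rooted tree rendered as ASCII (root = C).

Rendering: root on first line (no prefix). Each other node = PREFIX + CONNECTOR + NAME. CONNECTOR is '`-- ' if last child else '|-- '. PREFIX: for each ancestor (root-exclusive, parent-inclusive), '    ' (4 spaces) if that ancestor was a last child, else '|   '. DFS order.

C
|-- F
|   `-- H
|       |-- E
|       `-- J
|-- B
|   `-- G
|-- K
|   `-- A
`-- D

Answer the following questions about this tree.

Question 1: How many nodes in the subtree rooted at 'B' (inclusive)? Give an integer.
Answer: 2

Derivation:
Subtree rooted at B contains: B, G
Count = 2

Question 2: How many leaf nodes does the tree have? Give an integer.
Answer: 5

Derivation:
Leaves (nodes with no children): A, D, E, G, J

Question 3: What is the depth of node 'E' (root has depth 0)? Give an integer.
Path from root to E: C -> F -> H -> E
Depth = number of edges = 3

Answer: 3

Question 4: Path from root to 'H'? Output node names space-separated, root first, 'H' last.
Walk down from root: C -> F -> H

Answer: C F H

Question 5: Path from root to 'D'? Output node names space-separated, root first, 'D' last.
Answer: C D

Derivation:
Walk down from root: C -> D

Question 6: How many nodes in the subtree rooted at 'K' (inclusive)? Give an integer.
Subtree rooted at K contains: A, K
Count = 2

Answer: 2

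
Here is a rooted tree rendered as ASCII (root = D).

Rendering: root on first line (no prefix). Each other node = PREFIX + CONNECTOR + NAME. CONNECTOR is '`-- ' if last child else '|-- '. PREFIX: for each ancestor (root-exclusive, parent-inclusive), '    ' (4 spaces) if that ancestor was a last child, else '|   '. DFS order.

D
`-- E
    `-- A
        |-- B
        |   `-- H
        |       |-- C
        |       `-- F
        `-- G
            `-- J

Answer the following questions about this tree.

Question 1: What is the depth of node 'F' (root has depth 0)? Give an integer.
Path from root to F: D -> E -> A -> B -> H -> F
Depth = number of edges = 5

Answer: 5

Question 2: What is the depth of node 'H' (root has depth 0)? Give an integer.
Answer: 4

Derivation:
Path from root to H: D -> E -> A -> B -> H
Depth = number of edges = 4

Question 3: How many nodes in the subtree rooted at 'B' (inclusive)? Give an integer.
Subtree rooted at B contains: B, C, F, H
Count = 4

Answer: 4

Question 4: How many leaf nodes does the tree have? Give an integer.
Leaves (nodes with no children): C, F, J

Answer: 3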